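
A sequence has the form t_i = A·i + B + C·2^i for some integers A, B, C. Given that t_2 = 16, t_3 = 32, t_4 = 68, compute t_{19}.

2621368

The three given values yield: 2A + B + 4C = 16; 3A + B + 8C = 32; 4A + B + 16C = 68.
Subtracting the first from the second: A + 4C = 16.
Subtracting the second from the third: A + 8C = 36.
Solving: C = 5, A = -4, then B = 4.
Hence t_{19} = -4·19 + 4 + 5·524288 = 2621368.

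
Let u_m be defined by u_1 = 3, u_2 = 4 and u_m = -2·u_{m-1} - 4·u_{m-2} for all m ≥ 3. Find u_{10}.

1536

Step forward from the initial values:
u_3 = -20  u_4 = 24  u_5 = 32  u_6 = -160  u_7 = 192  u_8 = 256  u_9 = -1280  u_{10} = 1536.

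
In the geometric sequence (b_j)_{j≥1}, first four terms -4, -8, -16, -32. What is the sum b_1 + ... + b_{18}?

Common ratio r = 2.
b_j = (-4)·2^(j-1).
S = (-4)·(2^18 - 1)/(2 - 1) = (-4)·(262144 - 1)/(1) = -1048572.

-1048572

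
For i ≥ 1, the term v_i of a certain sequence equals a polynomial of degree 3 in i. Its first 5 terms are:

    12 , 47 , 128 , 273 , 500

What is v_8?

1853

1st diffs: 35, 81, 145, 227.
2nd diffs: 46, 64, 82.
3rd diffs: 18, 18 (constant).
Newton forward-difference form: v_i = 12 + 35·C(i-1,1) + 46·C(i-1,2) + 18·C(i-1,3).
At i = 8: i-1 = 7, so v_8 = 12 + 245 + 966 + 630 = 1853.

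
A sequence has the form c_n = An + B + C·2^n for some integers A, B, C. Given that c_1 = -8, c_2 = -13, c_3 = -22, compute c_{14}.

Write the equations: A + B + 2C = -8; 2A + B + 4C = -13; 3A + B + 8C = -22.
Subtracting the first from the second: A + 2C = -5.
Subtracting the second from the third: A + 4C = -9.
Solving: C = -2, A = -1, then B = -3.
Hence c_{14} = -1·14 + (-3) + (-2)·16384 = -32785.

-32785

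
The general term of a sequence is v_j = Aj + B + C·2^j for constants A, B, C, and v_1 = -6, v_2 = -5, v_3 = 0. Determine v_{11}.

4056

The three given values yield: A + B + 2C = -6; 2A + B + 4C = -5; 3A + B + 8C = 0.
Subtracting the first from the second: A + 2C = 1.
Subtracting the second from the third: A + 4C = 5.
Solving: C = 2, A = -3, then B = -7.
Therefore v_{11} = -33 + (-7) + 2·2048 = 4056.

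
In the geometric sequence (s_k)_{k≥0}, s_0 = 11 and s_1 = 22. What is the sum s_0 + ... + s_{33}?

Common ratio r = 2.
s_k = 11·2^(k-0).
S = 11·(2^34 - 1)/(2 - 1) = 11·(17179869184 - 1)/(1) = 188978561013.

188978561013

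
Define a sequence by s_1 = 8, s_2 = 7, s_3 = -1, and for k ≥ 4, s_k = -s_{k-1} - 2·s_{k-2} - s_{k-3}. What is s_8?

-32

Applying the relation repeatedly:
s_4 = -21;  s_5 = 16;  s_6 = 27;  s_7 = -38;  s_8 = -32.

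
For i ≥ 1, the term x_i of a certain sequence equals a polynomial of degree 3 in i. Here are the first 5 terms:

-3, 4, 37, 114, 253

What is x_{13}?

5757

1st diffs: 7, 33, 77, 139.
2nd diffs: 26, 44, 62.
3rd diffs: 18, 18 (constant).
So x_i = 3i^3 - 5i^2 + i - 2.
Evaluating at i = 13 gives x_{13} = 5757.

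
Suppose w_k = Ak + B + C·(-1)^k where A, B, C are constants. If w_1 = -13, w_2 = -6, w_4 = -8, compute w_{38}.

The three given values yield: A + B - C = -13; 2A + B + C = -6; 4A + B + C = -8.
Subtracting the first from the second: A + 2C = 7.
Subtracting the second from the third: 2A = -2.
Solving: C = 4, A = -1, then B = -8.
Therefore w_{38} = -38 + (-8) + 4·1 = -42.

-42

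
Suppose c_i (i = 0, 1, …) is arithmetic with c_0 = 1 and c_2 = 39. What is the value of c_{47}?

894

Common difference d = (39 - 1) / (2 - 0) = 19.
c_i = 1 + (i - 0)·19.
c_{47} = 1 + 47·19 = 894.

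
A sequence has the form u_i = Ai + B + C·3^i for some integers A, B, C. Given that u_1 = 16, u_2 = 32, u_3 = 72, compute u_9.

The three given values yield: A + B + 3C = 16; 2A + B + 9C = 32; 3A + B + 27C = 72.
Subtracting the first from the second: A + 6C = 16.
Subtracting the second from the third: A + 18C = 40.
Solving: C = 2, A = 4, then B = 6.
Therefore u_9 = 36 + 6 + 2·19683 = 39408.

39408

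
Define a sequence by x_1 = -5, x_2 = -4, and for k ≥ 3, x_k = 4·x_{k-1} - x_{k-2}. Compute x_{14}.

Step forward from the initial values:
x_3 = -11, x_4 = -40, x_5 = -149, …, x_{11} = -402539, x_{12} = -1502296, x_{13} = -5606645, x_{14} = -20924284.

-20924284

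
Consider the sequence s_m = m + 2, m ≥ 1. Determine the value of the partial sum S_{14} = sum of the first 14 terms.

133

Over m = 1..14: Σm = 105.
Total = (1)·105 + (2)·14 = 133.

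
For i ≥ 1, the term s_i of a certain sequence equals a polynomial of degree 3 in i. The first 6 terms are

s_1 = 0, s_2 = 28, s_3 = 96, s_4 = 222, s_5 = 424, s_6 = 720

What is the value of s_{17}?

1st diffs: 28, 68, 126, 202, 296.
2nd diffs: 40, 58, 76, 94.
3rd diffs: 18, 18, 18 (constant).
So s_i = 3i^3 + 2i^2 + i - 6.
Evaluating at i = 17 gives s_{17} = 15328.

15328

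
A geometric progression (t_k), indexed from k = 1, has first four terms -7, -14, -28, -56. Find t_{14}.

Common ratio r = 2.
t_k = (-7)·2^(k-1).
t_{14} = (-7)·2^13 = -57344.

-57344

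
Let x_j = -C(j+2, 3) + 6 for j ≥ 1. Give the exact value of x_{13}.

C(15, 3) = 455, so x_{13} = -449.

-449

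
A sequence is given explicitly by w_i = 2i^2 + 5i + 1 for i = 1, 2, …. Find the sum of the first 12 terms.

Over i = 1..12: Σi = 78, Σi² = 650.
Total = (2)·650 + (5)·78 + (1)·12 = 1702.

1702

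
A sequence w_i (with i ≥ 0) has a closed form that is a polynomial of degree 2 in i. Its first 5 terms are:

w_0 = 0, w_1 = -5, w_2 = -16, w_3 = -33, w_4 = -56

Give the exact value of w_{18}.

-1008

1st diffs: -5, -11, -17, -23.
2nd diffs: -6, -6, -6 (constant).
Newton forward-difference form: w_i = (-5)·C(i,1) + (-6)·C(i,2).
At i = 18: i = 18, so w_{18} = -90 - 918 = -1008.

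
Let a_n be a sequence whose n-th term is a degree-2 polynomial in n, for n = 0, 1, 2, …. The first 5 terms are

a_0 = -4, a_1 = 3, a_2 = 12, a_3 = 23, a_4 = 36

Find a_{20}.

1st diffs: 7, 9, 11, 13.
2nd diffs: 2, 2, 2 (constant).
Newton forward-difference form: a_n = -4 + 7·C(n,1) + 2·C(n,2).
At n = 20: n = 20, so a_{20} = -4 + 140 + 380 = 516.

516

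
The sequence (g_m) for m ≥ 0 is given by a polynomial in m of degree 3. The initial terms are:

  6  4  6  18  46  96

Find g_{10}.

1st diffs: -2, 2, 12, 28, 50.
2nd diffs: 4, 10, 16, 22.
3rd diffs: 6, 6, 6 (constant).
Newton forward-difference form: g_m = 6 + (-2)·C(m,1) + 4·C(m,2) + 6·C(m,3).
At m = 10: m = 10, so g_{10} = 6 - 20 + 180 + 720 = 886.

886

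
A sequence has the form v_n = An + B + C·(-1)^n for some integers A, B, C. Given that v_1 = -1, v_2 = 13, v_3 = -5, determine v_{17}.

-33

At n = 1, 2, 3: A + B - C = -1; 2A + B + C = 13; 3A + B - C = -5.
Subtracting the first from the second: A + 2C = 14.
Subtracting the second from the third: A - 2C = -18.
Solving: C = 8, A = -2, then B = 9.
So v_n = -2·n + 9 + 8·(-1)^n; at n=17 this is -33.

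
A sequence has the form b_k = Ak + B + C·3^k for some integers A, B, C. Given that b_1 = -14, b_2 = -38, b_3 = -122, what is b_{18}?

Write the equations: A + B + 3C = -14; 2A + B + 9C = -38; 3A + B + 27C = -122.
Subtracting the first from the second: A + 6C = -24.
Subtracting the second from the third: A + 18C = -84.
Solving: C = -5, A = 6, then B = -5.
Hence b_{18} = 6·18 + (-5) + (-5)·387420489 = -1937102342.

-1937102342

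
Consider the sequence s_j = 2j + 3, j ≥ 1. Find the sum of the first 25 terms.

725

Over j = 1..25: Σj = 325.
Total = (2)·325 + (3)·25 = 725.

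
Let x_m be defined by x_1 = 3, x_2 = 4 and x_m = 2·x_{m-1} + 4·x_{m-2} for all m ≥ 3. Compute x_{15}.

23805952

Iterate the recurrence:
x_3 = 20  x_4 = 56  x_5 = 192  …  x_{12} = 702464  x_{13} = 2273280  x_{14} = 7356416  x_{15} = 23805952.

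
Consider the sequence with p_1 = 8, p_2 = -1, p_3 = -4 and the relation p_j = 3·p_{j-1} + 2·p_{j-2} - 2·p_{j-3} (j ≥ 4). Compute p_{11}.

-156880

Iterate the recurrence:
p_4 = -30  p_5 = -96  p_6 = -340  p_7 = -1152  p_8 = -3944  p_9 = -13456  p_{10} = -45952  p_{11} = -156880.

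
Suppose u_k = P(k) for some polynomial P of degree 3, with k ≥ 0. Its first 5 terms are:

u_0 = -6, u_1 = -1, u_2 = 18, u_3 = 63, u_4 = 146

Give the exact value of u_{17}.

1st diffs: 5, 19, 45, 83.
2nd diffs: 14, 26, 38.
3rd diffs: 12, 12 (constant).
So u_k = 2k^3 + k^2 + 2k - 6.
Evaluating at k = 17 gives u_{17} = 10143.

10143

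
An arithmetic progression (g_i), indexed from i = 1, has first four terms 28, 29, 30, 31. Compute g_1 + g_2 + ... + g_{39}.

Common difference d = 1.
g_i = 28 + (i - 1)·1.
g_{39} = 66; S = 39·(28 + 66)/2 = 1833.

1833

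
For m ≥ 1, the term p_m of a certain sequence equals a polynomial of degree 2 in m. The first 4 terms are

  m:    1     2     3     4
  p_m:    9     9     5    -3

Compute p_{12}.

-211

1st diffs: 0, -4, -8.
2nd diffs: -4, -4 (constant).
Newton forward-difference form: p_m = 9 + (-4)·C(m-1,2).
At m = 12: m-1 = 11, so p_{12} = 9 - 220 = -211.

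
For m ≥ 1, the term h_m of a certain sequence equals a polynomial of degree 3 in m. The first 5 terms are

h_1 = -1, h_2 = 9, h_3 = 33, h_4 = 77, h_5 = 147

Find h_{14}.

2937

1st diffs: 10, 24, 44, 70.
2nd diffs: 14, 20, 26.
3rd diffs: 6, 6 (constant).
Newton forward-difference form: h_m = -1 + 10·C(m-1,1) + 14·C(m-1,2) + 6·C(m-1,3).
At m = 14: m-1 = 13, so h_{14} = -1 + 130 + 1092 + 1716 = 2937.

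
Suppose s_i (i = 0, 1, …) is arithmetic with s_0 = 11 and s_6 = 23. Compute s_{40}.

91

Common difference d = (23 - 11) / (6 - 0) = 2.
s_i = 11 + (i - 0)·2.
s_{40} = 11 + 40·2 = 91.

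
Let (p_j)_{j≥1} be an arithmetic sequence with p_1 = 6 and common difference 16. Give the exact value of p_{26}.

p_j = 6 + (j - 1)·16.
p_{26} = 6 + 25·16 = 406.

406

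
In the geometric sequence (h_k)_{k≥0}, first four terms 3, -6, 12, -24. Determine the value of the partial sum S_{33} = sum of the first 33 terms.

Common ratio r = -2.
h_k = 3·(-2)^(k-0).
S = 3·((-2)^33 - 1)/(-2 - 1) = 3·(-8589934592 - 1)/(-3) = 8589934593.

8589934593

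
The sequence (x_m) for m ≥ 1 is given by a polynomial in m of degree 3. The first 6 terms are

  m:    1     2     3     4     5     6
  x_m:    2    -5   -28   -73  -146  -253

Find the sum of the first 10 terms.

1st diffs: -7, -23, -45, -73, -107.
2nd diffs: -16, -22, -28, -34.
3rd diffs: -6, -6, -6 (constant).
So x_m = -m^3 - 2m^2 + 6m - 1.
Continuing: -400, -593, -838, -1141.
Summing m = 1..10 (10 terms) gives -3475.

-3475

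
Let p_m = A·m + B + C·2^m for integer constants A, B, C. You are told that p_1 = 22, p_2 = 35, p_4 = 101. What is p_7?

670

Plug in m = 1, 2, 4: A + B + 2C = 22; 2A + B + 4C = 35; 4A + B + 16C = 101.
Subtracting the first from the second: A + 2C = 13.
Subtracting the second from the third: 2A + 12C = 66.
Solving: C = 5, A = 3, then B = 9.
So p_m = 3·m + 9 + 5·2^m; at m=7 this is 670.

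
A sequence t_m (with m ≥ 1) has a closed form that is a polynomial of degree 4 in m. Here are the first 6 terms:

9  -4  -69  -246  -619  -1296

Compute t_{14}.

1st diffs: -13, -65, -177, -373, -677.
2nd diffs: -52, -112, -196, -304.
3rd diffs: -60, -84, -108.
4th diffs: -24, -24 (constant).
Newton forward-difference form: t_m = 9 + (-13)·C(m-1,1) + (-52)·C(m-1,2) + (-60)·C(m-1,3) + (-24)·C(m-1,4).
At m = 14: m-1 = 13, so t_{14} = 9 - 169 - 4056 - 17160 - 17160 = -38536.

-38536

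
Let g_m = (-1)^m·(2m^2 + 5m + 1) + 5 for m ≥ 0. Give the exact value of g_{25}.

(-1)^25 = -1; 2m^2 + 5m + 1 at m=25 is 1376; so g_{25} = -1371.

-1371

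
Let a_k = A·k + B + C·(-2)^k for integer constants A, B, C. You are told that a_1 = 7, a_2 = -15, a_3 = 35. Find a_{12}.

-16363

The three given values yield: A + B - 2C = 7; 2A + B + 4C = -15; 3A + B - 8C = 35.
Subtracting the first from the second: A + 6C = -22.
Subtracting the second from the third: A - 12C = 50.
Solving: C = -4, A = 2, then B = -3.
Therefore a_{12} = 24 + (-3) + (-4)·4096 = -16363.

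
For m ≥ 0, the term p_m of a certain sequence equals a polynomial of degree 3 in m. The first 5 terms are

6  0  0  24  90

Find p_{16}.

10710

1st diffs: -6, 0, 24, 66.
2nd diffs: 6, 24, 42.
3rd diffs: 18, 18 (constant).
So p_m = 3m^3 - 6m^2 - 3m + 6.
Evaluating at m = 16 gives p_{16} = 10710.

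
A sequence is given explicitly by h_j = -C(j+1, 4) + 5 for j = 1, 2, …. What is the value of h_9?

-205

C(10, 4) = 210, so h_9 = -205.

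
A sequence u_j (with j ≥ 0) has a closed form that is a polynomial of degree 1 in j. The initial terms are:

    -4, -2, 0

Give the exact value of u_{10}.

1st diffs: 2, 2 (constant).
So u_j = 2j - 4.
Evaluating at j = 10 gives u_{10} = 16.

16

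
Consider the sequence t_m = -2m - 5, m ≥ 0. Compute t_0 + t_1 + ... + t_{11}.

Over m = 0..11: Σm = 66.
Total = (-2)·66 + (-5)·12 = -192.

-192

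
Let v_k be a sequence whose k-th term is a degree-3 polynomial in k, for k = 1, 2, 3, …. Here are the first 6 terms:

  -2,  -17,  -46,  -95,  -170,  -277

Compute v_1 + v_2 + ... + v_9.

-2490

1st diffs: -15, -29, -49, -75, -107.
2nd diffs: -14, -20, -26, -32.
3rd diffs: -6, -6, -6 (constant).
Newton forward-difference form: v_k = -2 + (-15)·C(k-1,1) + (-14)·C(k-1,2) + (-6)·C(k-1,3).
Continuing: -422, -611, -850.
Summing k = 1..9 (9 terms) gives -2490.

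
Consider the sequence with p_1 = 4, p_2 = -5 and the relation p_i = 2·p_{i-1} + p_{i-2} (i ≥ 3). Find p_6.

Step forward from the initial values:
p_3 = -6;  p_4 = -17;  p_5 = -40;  p_6 = -97.

-97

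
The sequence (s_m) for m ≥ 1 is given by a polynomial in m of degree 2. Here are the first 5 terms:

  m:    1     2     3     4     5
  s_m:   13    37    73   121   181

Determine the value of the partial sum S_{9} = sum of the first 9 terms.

1st diffs: 24, 36, 48, 60.
2nd diffs: 12, 12, 12 (constant).
So s_m = 6m^2 + 6m + 1.
Continuing: 253, 337, 433, 541.
Summing m = 1..9 (9 terms) gives 1989.

1989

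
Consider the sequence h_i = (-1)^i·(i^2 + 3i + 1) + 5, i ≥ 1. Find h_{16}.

310

(-1)^16 = 1; i^2 + 3i + 1 at i=16 is 305; so h_{16} = 310.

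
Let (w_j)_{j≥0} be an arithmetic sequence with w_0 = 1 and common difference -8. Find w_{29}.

-231

w_j = 1 + (j - 0)·(-8).
w_{29} = 1 + 29·(-8) = -231.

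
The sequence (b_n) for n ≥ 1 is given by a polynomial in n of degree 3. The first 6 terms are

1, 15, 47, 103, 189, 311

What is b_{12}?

2135

1st diffs: 14, 32, 56, 86, 122.
2nd diffs: 18, 24, 30, 36.
3rd diffs: 6, 6, 6 (constant).
Newton forward-difference form: b_n = 1 + 14·C(n-1,1) + 18·C(n-1,2) + 6·C(n-1,3).
At n = 12: n-1 = 11, so b_{12} = 1 + 154 + 990 + 990 = 2135.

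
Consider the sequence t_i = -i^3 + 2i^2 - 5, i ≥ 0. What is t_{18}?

-5189

t_{18} = -1·18^3 + 2·18^2 - 5 = -5189.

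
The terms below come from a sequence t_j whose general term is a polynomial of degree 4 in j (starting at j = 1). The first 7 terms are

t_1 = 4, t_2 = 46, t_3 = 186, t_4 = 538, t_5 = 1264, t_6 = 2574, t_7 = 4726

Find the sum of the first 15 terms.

348814

1st diffs: 42, 140, 352, 726, 1310, 2152.
2nd diffs: 98, 212, 374, 584, 842.
3rd diffs: 114, 162, 210, 258.
4th diffs: 48, 48, 48 (constant).
Newton forward-difference form: t_j = 4 + 42·C(j-1,1) + 98·C(j-1,2) + 114·C(j-1,3) + 48·C(j-1,4).
Continuing: …, 8026, 12828, 19534, 28594, …, t_{15} = 99054.
Summing j = 1..15 (15 terms) gives 348814.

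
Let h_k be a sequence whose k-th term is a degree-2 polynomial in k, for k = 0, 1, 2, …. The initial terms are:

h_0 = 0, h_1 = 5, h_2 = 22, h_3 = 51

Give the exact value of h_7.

287

1st diffs: 5, 17, 29.
2nd diffs: 12, 12 (constant).
Newton forward-difference form: h_k = 5·C(k,1) + 12·C(k,2).
At k = 7: k = 7, so h_7 = 35 + 252 = 287.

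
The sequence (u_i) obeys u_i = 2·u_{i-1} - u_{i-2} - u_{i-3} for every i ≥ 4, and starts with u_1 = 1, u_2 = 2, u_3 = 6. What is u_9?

-62

Step forward from the initial values:
u_4 = 9; u_5 = 10; u_6 = 5; u_7 = -9; u_8 = -33; u_9 = -62.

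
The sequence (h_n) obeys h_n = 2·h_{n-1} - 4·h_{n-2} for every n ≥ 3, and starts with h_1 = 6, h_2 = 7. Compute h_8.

448

Applying the relation repeatedly:
h_3 = -10; h_4 = -48; h_5 = -56; h_6 = 80; h_7 = 384; h_8 = 448.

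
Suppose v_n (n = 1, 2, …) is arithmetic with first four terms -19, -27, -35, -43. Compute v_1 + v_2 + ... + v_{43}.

Common difference d = -8.
v_n = -19 + (n - 1)·(-8).
v_{43} = -355; S = 43·(-19 + (-355))/2 = -8041.

-8041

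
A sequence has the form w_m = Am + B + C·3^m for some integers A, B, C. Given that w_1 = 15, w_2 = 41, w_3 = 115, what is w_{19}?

4649045907

The three given values yield: A + B + 3C = 15; 2A + B + 9C = 41; 3A + B + 27C = 115.
Subtracting the first from the second: A + 6C = 26.
Subtracting the second from the third: A + 18C = 74.
Solving: C = 4, A = 2, then B = 1.
Therefore w_{19} = 38 + 1 + 4·1162261467 = 4649045907.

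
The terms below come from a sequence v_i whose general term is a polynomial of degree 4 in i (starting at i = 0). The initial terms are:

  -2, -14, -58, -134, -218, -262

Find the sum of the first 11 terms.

1st diffs: -12, -44, -76, -84, -44.
2nd diffs: -32, -32, -8, 40.
3rd diffs: 0, 24, 48.
4th diffs: 24, 24 (constant).
Newton forward-difference form: v_i = -2 + (-12)·C(i,1) + (-32)·C(i,2) + 24·C(i,4).
Continuing: …, -194, 82, 686, 1762, …, v_{10} = 3478.
Summing i = 0..10 (11 terms) gives 5126.

5126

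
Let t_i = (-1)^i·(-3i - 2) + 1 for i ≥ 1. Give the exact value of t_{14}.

(-1)^14 = 1; -3i - 2 at i=14 is -44; so t_{14} = -43.

-43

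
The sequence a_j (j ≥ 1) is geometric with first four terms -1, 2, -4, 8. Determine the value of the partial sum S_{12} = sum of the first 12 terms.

1365

Common ratio r = -2.
a_j = (-1)·(-2)^(j-1).
S = (-1)·((-2)^12 - 1)/(-2 - 1) = (-1)·(4096 - 1)/(-3) = 1365.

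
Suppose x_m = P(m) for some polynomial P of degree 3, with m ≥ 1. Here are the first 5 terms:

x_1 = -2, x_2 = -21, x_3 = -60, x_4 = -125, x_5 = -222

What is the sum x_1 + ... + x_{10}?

1st diffs: -19, -39, -65, -97.
2nd diffs: -20, -26, -32.
3rd diffs: -6, -6 (constant).
Newton forward-difference form: x_m = -2 + (-19)·C(m-1,1) + (-20)·C(m-1,2) + (-6)·C(m-1,3).
Continuing: …, -357, -536, -765, -1050, …, x_{10} = -1397.
Summing m = 1..10 (10 terms) gives -4535.

-4535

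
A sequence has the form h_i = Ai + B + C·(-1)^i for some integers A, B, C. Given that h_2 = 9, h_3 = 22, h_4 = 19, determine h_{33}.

Write the equations: 2A + B + C = 9; 3A + B - C = 22; 4A + B + C = 19.
Subtracting the first from the second: A - 2C = 13.
Subtracting the second from the third: A + 2C = -3.
Solving: C = -4, A = 5, then B = 3.
Therefore h_{33} = 165 + 3 + (-4)·(-1) = 172.

172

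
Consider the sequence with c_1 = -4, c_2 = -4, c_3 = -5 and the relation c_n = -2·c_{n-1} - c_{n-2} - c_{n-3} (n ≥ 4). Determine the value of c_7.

Compute successive terms:
c_4 = 18, c_5 = -27, c_6 = 41, c_7 = -73.

-73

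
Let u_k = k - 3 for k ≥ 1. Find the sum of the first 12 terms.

Over k = 1..12: Σk = 78.
Total = (1)·78 + (-3)·12 = 42.

42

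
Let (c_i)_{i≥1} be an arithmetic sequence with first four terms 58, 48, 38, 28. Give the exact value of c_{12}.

-52

Common difference d = -10.
c_i = 58 + (i - 1)·(-10).
c_{12} = 58 + 11·(-10) = -52.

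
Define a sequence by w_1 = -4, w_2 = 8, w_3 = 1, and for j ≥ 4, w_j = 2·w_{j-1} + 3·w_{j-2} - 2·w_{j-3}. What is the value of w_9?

Compute successive terms:
w_4 = 34; w_5 = 55; w_6 = 210; w_7 = 517; w_8 = 1554; w_9 = 4239.

4239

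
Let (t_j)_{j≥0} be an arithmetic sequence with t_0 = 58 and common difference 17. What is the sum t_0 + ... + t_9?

1345

t_j = 58 + (j - 0)·17.
t_9 = 211; S = 10·(58 + 211)/2 = 1345.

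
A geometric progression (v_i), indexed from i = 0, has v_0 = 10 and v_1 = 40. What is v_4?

2560

Common ratio r = 4.
v_i = 10·4^(i-0).
v_4 = 10·4^4 = 2560.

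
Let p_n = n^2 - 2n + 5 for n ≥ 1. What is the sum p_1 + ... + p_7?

119

Over n = 1..7: Σn = 28, Σn² = 140.
Total = (1)·140 + (-2)·28 + (5)·7 = 119.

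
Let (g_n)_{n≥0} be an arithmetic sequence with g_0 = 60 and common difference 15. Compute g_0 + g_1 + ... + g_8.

1080

g_n = 60 + (n - 0)·15.
g_8 = 180; S = 9·(60 + 180)/2 = 1080.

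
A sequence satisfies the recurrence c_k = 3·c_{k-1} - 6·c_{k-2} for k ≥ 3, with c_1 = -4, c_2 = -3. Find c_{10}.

8991

Compute successive terms:
c_3 = 15  c_4 = 63  c_5 = 99  c_6 = -81  c_7 = -837  c_8 = -2025  c_9 = -1053  c_{10} = 8991.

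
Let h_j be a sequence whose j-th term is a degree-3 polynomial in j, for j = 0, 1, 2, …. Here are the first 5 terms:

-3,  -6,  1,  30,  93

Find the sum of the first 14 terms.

1st diffs: -3, 7, 29, 63.
2nd diffs: 10, 22, 34.
3rd diffs: 12, 12 (constant).
Newton forward-difference form: h_j = -3 + (-3)·C(j,1) + 10·C(j,2) + 12·C(j,3).
Continuing: …, 202, 369, 606, 925, …, h_{13} = 4170.
Summing j = 0..13 (14 terms) gives 15337.

15337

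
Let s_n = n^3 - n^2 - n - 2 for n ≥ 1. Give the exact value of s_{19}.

6477

s_{19} = 1·19^3 - 1·19^2 - 1·19 - 2 = 6477.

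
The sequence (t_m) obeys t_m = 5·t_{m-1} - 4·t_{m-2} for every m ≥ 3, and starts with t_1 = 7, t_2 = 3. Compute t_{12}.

-5592397

t_3 = -13; t_4 = -77; t_5 = -333; t_6 = -1357; t_7 = -5453; t_8 = -21837; t_9 = -87373; t_{10} = -349517; t_{11} = -1398093; t_{12} = -5592397.
(Characteristic roots are 4 and 1.)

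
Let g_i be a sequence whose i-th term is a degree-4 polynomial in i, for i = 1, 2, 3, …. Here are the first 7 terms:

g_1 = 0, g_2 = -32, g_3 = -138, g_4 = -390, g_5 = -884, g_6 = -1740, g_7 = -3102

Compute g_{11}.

1st diffs: -32, -106, -252, -494, -856, -1362.
2nd diffs: -74, -146, -242, -362, -506.
3rd diffs: -72, -96, -120, -144.
4th diffs: -24, -24, -24 (constant).
So g_i = -i^4 - 2i^3 - 3i + 6.
Evaluating at i = 11 gives g_{11} = -17330.

-17330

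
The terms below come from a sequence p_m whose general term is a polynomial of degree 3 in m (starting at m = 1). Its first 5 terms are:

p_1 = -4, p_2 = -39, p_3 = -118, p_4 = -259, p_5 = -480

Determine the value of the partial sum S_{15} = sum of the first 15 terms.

-48325

1st diffs: -35, -79, -141, -221.
2nd diffs: -44, -62, -80.
3rd diffs: -18, -18 (constant).
Newton forward-difference form: p_m = -4 + (-35)·C(m-1,1) + (-44)·C(m-1,2) + (-18)·C(m-1,3).
Continuing: …, -799, -1234, -1803, -2524, …, p_{15} = -11050.
Summing m = 1..15 (15 terms) gives -48325.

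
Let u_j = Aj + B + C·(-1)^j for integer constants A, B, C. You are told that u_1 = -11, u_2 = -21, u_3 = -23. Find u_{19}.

-119

At j = 1, 2, 3: A + B - C = -11; 2A + B + C = -21; 3A + B - C = -23.
Subtracting the first from the second: A + 2C = -10.
Subtracting the second from the third: A - 2C = -2.
Solving: C = -2, A = -6, then B = -7.
Hence u_{19} = -6·19 + (-7) + (-2)·(-1) = -119.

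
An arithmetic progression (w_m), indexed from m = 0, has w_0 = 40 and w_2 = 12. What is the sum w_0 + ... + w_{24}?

-3200

Common difference d = (12 - 40) / (2 - 0) = -14.
w_m = 40 + (m - 0)·(-14).
w_{24} = -296; S = 25·(40 + (-296))/2 = -3200.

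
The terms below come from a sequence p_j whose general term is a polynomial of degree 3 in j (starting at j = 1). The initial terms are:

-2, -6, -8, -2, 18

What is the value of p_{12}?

1054

1st diffs: -4, -2, 6, 20.
2nd diffs: 2, 8, 14.
3rd diffs: 6, 6 (constant).
So p_j = j^3 - 5j^2 + 4j - 2.
Evaluating at j = 12 gives p_{12} = 1054.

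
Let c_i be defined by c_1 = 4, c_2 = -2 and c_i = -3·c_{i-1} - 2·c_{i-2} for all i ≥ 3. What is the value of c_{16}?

Iterate the recurrence:
c_3 = -2; c_4 = 10; c_5 = -26; …; c_{13} = -8186; c_{14} = 16378; c_{15} = -32762; c_{16} = 65530.
(Characteristic roots are -1 and -2.)

65530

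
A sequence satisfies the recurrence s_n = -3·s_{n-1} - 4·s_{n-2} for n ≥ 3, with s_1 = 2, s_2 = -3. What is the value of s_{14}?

16377

Applying the relation repeatedly:
s_3 = 1;  s_4 = 9;  s_5 = -31;  …;  s_{11} = 1201;  s_{12} = 393;  s_{13} = -5983;  s_{14} = 16377.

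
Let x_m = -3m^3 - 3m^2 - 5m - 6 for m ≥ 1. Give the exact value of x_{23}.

x_{23} = -3·23^3 - 3·23^2 - 5·23 - 6 = -38209.

-38209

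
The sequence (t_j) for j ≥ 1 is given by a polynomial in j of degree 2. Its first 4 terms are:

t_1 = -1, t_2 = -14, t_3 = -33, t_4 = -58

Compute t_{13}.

1st diffs: -13, -19, -25.
2nd diffs: -6, -6 (constant).
So t_j = -3j^2 - 4j + 6.
Evaluating at j = 13 gives t_{13} = -553.

-553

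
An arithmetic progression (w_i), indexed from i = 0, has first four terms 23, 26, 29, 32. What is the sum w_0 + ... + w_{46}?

Common difference d = 3.
w_i = 23 + (i - 0)·3.
w_{46} = 161; S = 47·(23 + 161)/2 = 4324.

4324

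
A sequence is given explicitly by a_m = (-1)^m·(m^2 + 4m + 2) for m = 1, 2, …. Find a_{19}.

-439

(-1)^19 = -1; m^2 + 4m + 2 at m=19 is 439; so a_{19} = -439.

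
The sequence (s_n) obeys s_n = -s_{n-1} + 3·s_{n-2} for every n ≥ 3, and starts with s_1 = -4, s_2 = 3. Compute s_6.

s_3 = -15  s_4 = 24  s_5 = -69  s_6 = 141.

141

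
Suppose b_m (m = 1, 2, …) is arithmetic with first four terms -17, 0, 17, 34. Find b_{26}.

Common difference d = 17.
b_m = -17 + (m - 1)·17.
b_{26} = -17 + 25·17 = 408.

408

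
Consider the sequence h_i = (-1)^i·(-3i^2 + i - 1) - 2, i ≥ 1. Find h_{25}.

1849

(-1)^25 = -1; -3i^2 + i - 1 at i=25 is -1851; so h_{25} = 1849.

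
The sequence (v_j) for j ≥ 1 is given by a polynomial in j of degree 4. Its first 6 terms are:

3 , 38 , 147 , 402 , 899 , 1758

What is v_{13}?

33027

1st diffs: 35, 109, 255, 497, 859.
2nd diffs: 74, 146, 242, 362.
3rd diffs: 72, 96, 120.
4th diffs: 24, 24 (constant).
Newton forward-difference form: v_j = 3 + 35·C(j-1,1) + 74·C(j-1,2) + 72·C(j-1,3) + 24·C(j-1,4).
At j = 13: j-1 = 12, so v_{13} = 3 + 420 + 4884 + 15840 + 11880 = 33027.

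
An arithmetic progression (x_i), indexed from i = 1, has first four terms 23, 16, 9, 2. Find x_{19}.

-103

Common difference d = -7.
x_i = 23 + (i - 1)·(-7).
x_{19} = 23 + 18·(-7) = -103.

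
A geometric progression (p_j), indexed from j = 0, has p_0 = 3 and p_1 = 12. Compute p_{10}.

3145728

Common ratio r = 4.
p_j = 3·4^(j-0).
p_{10} = 3·4^10 = 3145728.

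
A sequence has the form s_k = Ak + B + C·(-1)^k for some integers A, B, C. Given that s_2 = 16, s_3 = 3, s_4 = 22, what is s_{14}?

The three given values yield: 2A + B + C = 16; 3A + B - C = 3; 4A + B + C = 22.
Subtracting the first from the second: A - 2C = -13.
Subtracting the second from the third: A + 2C = 19.
Solving: C = 8, A = 3, then B = 2.
Therefore s_{14} = 42 + 2 + 8·1 = 52.

52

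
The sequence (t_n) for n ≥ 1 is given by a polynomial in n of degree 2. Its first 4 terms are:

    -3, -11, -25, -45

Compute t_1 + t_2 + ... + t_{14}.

1st diffs: -8, -14, -20.
2nd diffs: -6, -6 (constant).
Newton forward-difference form: t_n = -3 + (-8)·C(n-1,1) + (-6)·C(n-1,2).
Continuing: …, -71, -103, -141, -185, …, t_{14} = -575.
Summing n = 1..14 (14 terms) gives -2954.

-2954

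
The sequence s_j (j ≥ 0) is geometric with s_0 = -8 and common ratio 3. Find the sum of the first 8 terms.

-26240

s_j = (-8)·3^(j-0).
S = (-8)·(3^8 - 1)/(3 - 1) = (-8)·(6561 - 1)/(2) = -26240.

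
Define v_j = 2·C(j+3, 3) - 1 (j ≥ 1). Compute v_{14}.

1359

C(17, 3) = 680, so v_{14} = 1359.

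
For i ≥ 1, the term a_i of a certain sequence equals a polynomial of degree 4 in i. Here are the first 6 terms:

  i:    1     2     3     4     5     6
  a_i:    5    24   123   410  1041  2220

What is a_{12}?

1st diffs: 19, 99, 287, 631, 1179.
2nd diffs: 80, 188, 344, 548.
3rd diffs: 108, 156, 204.
4th diffs: 48, 48 (constant).
Newton forward-difference form: a_i = 5 + 19·C(i-1,1) + 80·C(i-1,2) + 108·C(i-1,3) + 48·C(i-1,4).
At i = 12: i-1 = 11, so a_{12} = 5 + 209 + 4400 + 17820 + 15840 = 38274.

38274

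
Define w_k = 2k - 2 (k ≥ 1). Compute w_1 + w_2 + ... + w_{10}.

Over k = 1..10: Σk = 55.
Total = (2)·55 + (-2)·10 = 90.

90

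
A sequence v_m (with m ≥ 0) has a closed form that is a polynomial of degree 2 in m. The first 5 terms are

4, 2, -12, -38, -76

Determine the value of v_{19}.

1st diffs: -2, -14, -26, -38.
2nd diffs: -12, -12, -12 (constant).
Newton forward-difference form: v_m = 4 + (-2)·C(m,1) + (-12)·C(m,2).
At m = 19: m = 19, so v_{19} = 4 - 38 - 2052 = -2086.

-2086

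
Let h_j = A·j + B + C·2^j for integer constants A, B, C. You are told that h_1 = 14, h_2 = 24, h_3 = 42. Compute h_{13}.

32798

The three given values yield: A + B + 2C = 14; 2A + B + 4C = 24; 3A + B + 8C = 42.
Subtracting the first from the second: A + 2C = 10.
Subtracting the second from the third: A + 4C = 18.
Solving: C = 4, A = 2, then B = 4.
Therefore h_{13} = 26 + 4 + 4·8192 = 32798.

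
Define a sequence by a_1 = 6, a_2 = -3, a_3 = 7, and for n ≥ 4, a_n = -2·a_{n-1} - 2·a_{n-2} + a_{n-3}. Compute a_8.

13

a_4 = -2; a_5 = -13; a_6 = 37; a_7 = -50; a_8 = 13.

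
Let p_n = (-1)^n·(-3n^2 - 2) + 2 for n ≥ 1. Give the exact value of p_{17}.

871

(-1)^17 = -1; -3n^2 - 2 at n=17 is -869; so p_{17} = 871.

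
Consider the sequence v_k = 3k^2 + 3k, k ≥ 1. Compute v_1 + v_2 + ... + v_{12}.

Over k = 1..12: Σk = 78, Σk² = 650.
Total = (3)·650 + (3)·78 = 2184.

2184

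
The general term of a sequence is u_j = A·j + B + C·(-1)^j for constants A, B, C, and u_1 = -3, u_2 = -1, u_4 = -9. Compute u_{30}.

Plug in j = 1, 2, 4: A + B - C = -3; 2A + B + C = -1; 4A + B + C = -9.
Subtracting the first from the second: A + 2C = 2.
Subtracting the second from the third: 2A = -8.
Solving: C = 3, A = -4, then B = 4.
Hence u_{30} = -4·30 + 4 + 3·1 = -113.

-113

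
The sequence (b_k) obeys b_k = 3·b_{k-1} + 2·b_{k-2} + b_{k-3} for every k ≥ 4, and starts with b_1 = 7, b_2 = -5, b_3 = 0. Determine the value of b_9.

-2303

Applying the relation repeatedly:
b_4 = -3;  b_5 = -14;  b_6 = -48;  b_7 = -175;  b_8 = -635;  b_9 = -2303.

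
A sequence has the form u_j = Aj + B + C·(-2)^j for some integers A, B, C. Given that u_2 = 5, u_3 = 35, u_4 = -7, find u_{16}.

Plug in j = 2, 3, 4: 2A + B + 4C = 5; 3A + B - 8C = 35; 4A + B + 16C = -7.
Subtracting the first from the second: A - 12C = 30.
Subtracting the second from the third: A + 24C = -42.
Solving: C = -2, A = 6, then B = 1.
Hence u_{16} = 6·16 + 1 + (-2)·65536 = -130975.

-130975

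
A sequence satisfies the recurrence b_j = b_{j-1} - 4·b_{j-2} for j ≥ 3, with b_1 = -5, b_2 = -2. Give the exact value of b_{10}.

Iterate the recurrence:
b_3 = 18, b_4 = 26, b_5 = -46, b_6 = -150, b_7 = 34, b_8 = 634, b_9 = 498, b_{10} = -2038.

-2038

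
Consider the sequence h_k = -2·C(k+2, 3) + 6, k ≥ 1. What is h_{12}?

-722

C(14, 3) = 364, so h_{12} = -722.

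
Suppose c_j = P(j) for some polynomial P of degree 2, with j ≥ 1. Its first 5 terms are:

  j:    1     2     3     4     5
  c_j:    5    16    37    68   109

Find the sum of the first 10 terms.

1745

1st diffs: 11, 21, 31, 41.
2nd diffs: 10, 10, 10 (constant).
So c_j = 5j^2 - 4j + 4.
Continuing: …, 160, 221, 292, 373, …, c_{10} = 464.
Summing j = 1..10 (10 terms) gives 1745.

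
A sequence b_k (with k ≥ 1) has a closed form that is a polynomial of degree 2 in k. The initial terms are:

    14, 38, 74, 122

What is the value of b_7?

338

1st diffs: 24, 36, 48.
2nd diffs: 12, 12 (constant).
Newton forward-difference form: b_k = 14 + 24·C(k-1,1) + 12·C(k-1,2).
At k = 7: k-1 = 6, so b_7 = 14 + 144 + 180 = 338.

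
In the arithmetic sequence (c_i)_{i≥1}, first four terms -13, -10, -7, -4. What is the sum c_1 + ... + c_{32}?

1072

Common difference d = 3.
c_i = -13 + (i - 1)·3.
c_{32} = 80; S = 32·(-13 + 80)/2 = 1072.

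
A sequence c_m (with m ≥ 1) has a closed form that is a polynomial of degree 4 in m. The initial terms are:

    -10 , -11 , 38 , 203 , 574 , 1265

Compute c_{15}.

52574

1st diffs: -1, 49, 165, 371, 691.
2nd diffs: 50, 116, 206, 320.
3rd diffs: 66, 90, 114.
4th diffs: 24, 24 (constant).
Newton forward-difference form: c_m = -10 + (-1)·C(m-1,1) + 50·C(m-1,2) + 66·C(m-1,3) + 24·C(m-1,4).
At m = 15: m-1 = 14, so c_{15} = -10 - 14 + 4550 + 24024 + 24024 = 52574.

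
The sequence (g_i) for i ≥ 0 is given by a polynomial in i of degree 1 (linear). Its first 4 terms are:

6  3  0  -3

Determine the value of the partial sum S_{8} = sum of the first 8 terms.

1st diffs: -3, -3, -3 (constant).
So g_i = -3i + 6.
Continuing: -6, -9, -12, -15.
Summing i = 0..7 (8 terms) gives -36.

-36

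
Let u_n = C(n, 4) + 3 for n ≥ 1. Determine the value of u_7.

38

C(7, 4) = 35, so u_7 = 38.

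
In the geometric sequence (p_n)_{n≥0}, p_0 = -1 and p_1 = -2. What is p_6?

Common ratio r = 2.
p_n = (-1)·2^(n-0).
p_6 = (-1)·2^6 = -64.

-64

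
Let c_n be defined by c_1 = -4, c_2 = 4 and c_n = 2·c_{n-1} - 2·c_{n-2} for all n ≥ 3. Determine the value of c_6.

-16

Applying the relation repeatedly:
c_3 = 16  c_4 = 24  c_5 = 16  c_6 = -16.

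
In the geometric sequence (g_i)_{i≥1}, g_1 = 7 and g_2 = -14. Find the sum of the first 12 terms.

-9555

Common ratio r = -2.
g_i = 7·(-2)^(i-1).
S = 7·((-2)^12 - 1)/(-2 - 1) = 7·(4096 - 1)/(-3) = -9555.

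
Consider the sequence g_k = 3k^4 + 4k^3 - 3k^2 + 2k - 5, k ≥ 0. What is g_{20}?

g_{20} = 3·20^4 + 4·20^3 - 3·20^2 + 2·20 - 5 = 510835.

510835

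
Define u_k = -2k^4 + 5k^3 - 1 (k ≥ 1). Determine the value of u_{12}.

u_{12} = -2·12^4 + 5·12^3 - 1 = -32833.

-32833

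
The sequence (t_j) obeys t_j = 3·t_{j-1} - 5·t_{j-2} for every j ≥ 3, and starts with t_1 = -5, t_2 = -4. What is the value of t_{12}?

37409

Step forward from the initial values:
t_3 = 13; t_4 = 59; t_5 = 112; t_6 = 41; t_7 = -437; t_8 = -1516; t_9 = -2363; t_{10} = 491; t_{11} = 13288; t_{12} = 37409.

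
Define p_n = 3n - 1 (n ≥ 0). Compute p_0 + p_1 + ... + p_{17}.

441

Over n = 0..17: Σn = 153.
Total = (3)·153 + (-1)·18 = 441.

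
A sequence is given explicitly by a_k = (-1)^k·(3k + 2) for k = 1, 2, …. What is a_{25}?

-77

(-1)^25 = -1; 3k + 2 at k=25 is 77; so a_{25} = -77.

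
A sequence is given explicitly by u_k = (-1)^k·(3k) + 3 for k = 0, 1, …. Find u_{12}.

39

(-1)^12 = 1; 3k at k=12 is 36; so u_{12} = 39.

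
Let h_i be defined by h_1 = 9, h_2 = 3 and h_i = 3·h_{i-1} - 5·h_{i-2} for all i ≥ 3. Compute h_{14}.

h_3 = -36; h_4 = -123; h_5 = -189; …; h_{11} = -30861; h_{12} = -71448; h_{13} = -60039; h_{14} = 177123.

177123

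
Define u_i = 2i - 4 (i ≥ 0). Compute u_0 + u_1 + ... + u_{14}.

150

Over i = 0..14: Σi = 105.
Total = (2)·105 + (-4)·15 = 150.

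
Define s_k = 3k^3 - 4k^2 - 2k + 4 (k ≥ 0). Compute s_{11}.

3491

s_{11} = 3·11^3 - 4·11^2 - 2·11 + 4 = 3491.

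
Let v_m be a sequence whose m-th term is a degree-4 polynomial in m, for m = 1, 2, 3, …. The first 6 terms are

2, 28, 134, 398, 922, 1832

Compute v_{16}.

1st diffs: 26, 106, 264, 524, 910.
2nd diffs: 80, 158, 260, 386.
3rd diffs: 78, 102, 126.
4th diffs: 24, 24 (constant).
Newton forward-difference form: v_m = 2 + 26·C(m-1,1) + 80·C(m-1,2) + 78·C(m-1,3) + 24·C(m-1,4).
At m = 16: m-1 = 15, so v_{16} = 2 + 390 + 8400 + 35490 + 32760 = 77042.

77042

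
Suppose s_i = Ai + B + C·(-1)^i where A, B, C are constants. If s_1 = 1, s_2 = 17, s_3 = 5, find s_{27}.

Write the equations: A + B - C = 1; 2A + B + C = 17; 3A + B - C = 5.
Subtracting the first from the second: A + 2C = 16.
Subtracting the second from the third: A - 2C = -12.
Solving: C = 7, A = 2, then B = 6.
Hence s_{27} = 2·27 + 6 + 7·(-1) = 53.

53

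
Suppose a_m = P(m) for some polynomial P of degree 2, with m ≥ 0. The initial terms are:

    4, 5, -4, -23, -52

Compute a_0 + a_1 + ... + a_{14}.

-4385

1st diffs: 1, -9, -19, -29.
2nd diffs: -10, -10, -10 (constant).
Newton forward-difference form: a_m = 4 + 1·C(m,1) + (-10)·C(m,2).
Continuing: …, -91, -140, -199, -268, …, a_{14} = -892.
Summing m = 0..14 (15 terms) gives -4385.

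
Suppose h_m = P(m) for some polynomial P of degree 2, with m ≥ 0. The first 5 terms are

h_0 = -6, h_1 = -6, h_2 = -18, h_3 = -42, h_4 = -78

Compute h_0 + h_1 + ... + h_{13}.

-4452

1st diffs: 0, -12, -24, -36.
2nd diffs: -12, -12, -12 (constant).
Newton forward-difference form: h_m = -6 + (-12)·C(m,2).
Continuing: …, -126, -186, -258, -342, …, h_{13} = -942.
Summing m = 0..13 (14 terms) gives -4452.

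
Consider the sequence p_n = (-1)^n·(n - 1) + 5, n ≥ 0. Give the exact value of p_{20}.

24

(-1)^20 = 1; n - 1 at n=20 is 19; so p_{20} = 24.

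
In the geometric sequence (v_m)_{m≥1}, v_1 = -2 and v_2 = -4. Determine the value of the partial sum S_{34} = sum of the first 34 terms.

-34359738366

Common ratio r = 2.
v_m = (-2)·2^(m-1).
S = (-2)·(2^34 - 1)/(2 - 1) = (-2)·(17179869184 - 1)/(1) = -34359738366.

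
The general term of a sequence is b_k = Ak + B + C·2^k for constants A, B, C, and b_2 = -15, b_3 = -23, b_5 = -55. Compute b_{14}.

The three given values yield: 2A + B + 4C = -15; 3A + B + 8C = -23; 5A + B + 32C = -55.
Subtracting the first from the second: A + 4C = -8.
Subtracting the second from the third: 2A + 24C = -32.
Solving: C = -1, A = -4, then B = -3.
Therefore b_{14} = -56 + (-3) + (-1)·16384 = -16443.

-16443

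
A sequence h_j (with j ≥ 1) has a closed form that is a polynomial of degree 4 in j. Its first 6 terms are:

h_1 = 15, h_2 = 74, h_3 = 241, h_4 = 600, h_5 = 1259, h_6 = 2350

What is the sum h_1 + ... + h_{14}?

177023

1st diffs: 59, 167, 359, 659, 1091.
2nd diffs: 108, 192, 300, 432.
3rd diffs: 84, 108, 132.
4th diffs: 24, 24 (constant).
Newton forward-difference form: h_j = 15 + 59·C(j-1,1) + 108·C(j-1,2) + 84·C(j-1,3) + 24·C(j-1,4).
Continuing: …, 4029, 6476, 9895, 14514, …, h_{14} = 50390.
Summing j = 1..14 (14 terms) gives 177023.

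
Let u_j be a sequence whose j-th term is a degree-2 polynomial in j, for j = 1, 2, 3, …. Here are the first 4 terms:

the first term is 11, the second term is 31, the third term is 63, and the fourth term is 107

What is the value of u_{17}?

1st diffs: 20, 32, 44.
2nd diffs: 12, 12 (constant).
Newton forward-difference form: u_j = 11 + 20·C(j-1,1) + 12·C(j-1,2).
At j = 17: j-1 = 16, so u_{17} = 11 + 320 + 1440 = 1771.

1771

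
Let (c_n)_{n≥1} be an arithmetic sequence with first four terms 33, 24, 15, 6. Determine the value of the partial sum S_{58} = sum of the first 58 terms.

-12963

Common difference d = -9.
c_n = 33 + (n - 1)·(-9).
c_{58} = -480; S = 58·(33 + (-480))/2 = -12963.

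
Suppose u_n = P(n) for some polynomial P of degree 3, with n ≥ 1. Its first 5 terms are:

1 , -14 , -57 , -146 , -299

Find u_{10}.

-2654

1st diffs: -15, -43, -89, -153.
2nd diffs: -28, -46, -64.
3rd diffs: -18, -18 (constant).
So u_n = -3n^3 + 4n^2 - 6n + 6.
Evaluating at n = 10 gives u_{10} = -2654.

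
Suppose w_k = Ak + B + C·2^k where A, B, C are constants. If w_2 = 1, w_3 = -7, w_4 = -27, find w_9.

The three given values yield: 2A + B + 4C = 1; 3A + B + 8C = -7; 4A + B + 16C = -27.
Subtracting the first from the second: A + 4C = -8.
Subtracting the second from the third: A + 8C = -20.
Solving: C = -3, A = 4, then B = 5.
So w_k = 4·k + 5 + (-3)·2^k; at k=9 this is -1495.

-1495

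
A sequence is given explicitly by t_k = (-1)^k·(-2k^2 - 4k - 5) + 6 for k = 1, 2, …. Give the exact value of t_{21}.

(-1)^21 = -1; -2k^2 - 4k - 5 at k=21 is -971; so t_{21} = 977.

977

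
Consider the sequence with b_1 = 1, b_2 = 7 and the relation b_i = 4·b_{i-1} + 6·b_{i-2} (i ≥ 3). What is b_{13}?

462250816

Iterate the recurrence:
b_3 = 34  b_4 = 178  b_5 = 916  …  b_{10} = 3360112  b_{11} = 17345824  b_{12} = 89543968  b_{13} = 462250816.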